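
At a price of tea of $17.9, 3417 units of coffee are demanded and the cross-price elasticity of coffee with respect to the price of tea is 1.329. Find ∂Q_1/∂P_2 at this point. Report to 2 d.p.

253.70

ε = (∂Q_1/∂P_2)·(P_2/Q_1) ⇒ ∂Q_1/∂P_2 = ε·Q_1/P_2 = 1.329 × 3417/17.9 ≈ 253.70.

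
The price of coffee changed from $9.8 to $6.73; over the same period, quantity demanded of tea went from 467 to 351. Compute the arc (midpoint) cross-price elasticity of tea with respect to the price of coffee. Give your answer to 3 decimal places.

0.764

ΔQ_A = 351 − 467 = -116; ΔP_B = 6.73 − 9.8 = -3.07.
Midpoints: Q̄_A = 409.0, P̄_B = 8.27.
ε = (ΔQ_A/Q̄_A)/(ΔP_B/P̄_B) = (-116/409.0)/(-3.07/8.27) ≈ 0.764.
ε > 0: tea and coffee are substitutes.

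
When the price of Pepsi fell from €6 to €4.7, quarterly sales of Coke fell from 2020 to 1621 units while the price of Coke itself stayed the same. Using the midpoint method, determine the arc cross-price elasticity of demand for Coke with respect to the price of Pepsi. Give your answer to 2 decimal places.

ΔQ_A = 1621 − 2020 = -399; ΔP_B = 4.7 − 6 = -1.3.
Midpoints: Q̄_A = 1820.5, P̄_B = 5.35.
ε = (ΔQ_A/Q̄_A)/(ΔP_B/P̄_B) = (-399/1820.5)/(-1.3/5.35) ≈ 0.90.

0.90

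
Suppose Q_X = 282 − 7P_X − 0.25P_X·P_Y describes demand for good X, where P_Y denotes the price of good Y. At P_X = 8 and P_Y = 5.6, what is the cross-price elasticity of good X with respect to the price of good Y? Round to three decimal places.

-0.052

At P_X = 8 and P_Y = 5.6: Q_X = 214.8.
∂Q_X/∂P_Y = -0.25P_X = -0.25(8) = -2.0000.
ε = (∂Q_X/∂P_Y)(P_Y/Q_X) = -2.0000 × (5.6/214.8) ≈ -0.052.
ε < 0: complements.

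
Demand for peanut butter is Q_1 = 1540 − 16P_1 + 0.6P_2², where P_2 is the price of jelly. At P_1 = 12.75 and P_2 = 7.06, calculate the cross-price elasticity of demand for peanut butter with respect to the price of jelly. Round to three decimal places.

0.044

At P_1 = 12.75 and P_2 = 7.06: Q_1 = 1365.906.
∂Q_1/∂P_2 = 1.2P_2 = 1.2(7.06) = 8.4720.
ε = (∂Q_1/∂P_2)(P_2/Q_1) = 8.4720 × (7.06/1365.906) ≈ 0.044.
ε > 0: substitutes.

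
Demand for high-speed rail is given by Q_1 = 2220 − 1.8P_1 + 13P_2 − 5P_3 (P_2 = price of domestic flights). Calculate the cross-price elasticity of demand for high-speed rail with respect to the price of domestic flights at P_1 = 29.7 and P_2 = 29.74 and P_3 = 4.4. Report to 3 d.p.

0.153

At P_1 = 29.7 and P_2 = 29.74 and P_3 = 4.4: Q_1 = 2531.16.
∂Q_1/∂P_2 = 13.
ε = (∂Q_1/∂P_2)(P_2/Q_1) = 13 × (29.74/2531.16) ≈ 0.153.
Since ε > 0, high-speed rail and domestic flights are substitutes.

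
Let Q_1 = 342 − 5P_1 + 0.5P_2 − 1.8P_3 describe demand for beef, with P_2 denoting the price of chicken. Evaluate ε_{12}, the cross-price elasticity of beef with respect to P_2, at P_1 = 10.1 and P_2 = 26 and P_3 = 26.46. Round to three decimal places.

At P_1 = 10.1 and P_2 = 26 and P_3 = 26.46: Q_1 = 256.872.
∂Q_1/∂P_2 = 0.5.
ε = (∂Q_1/∂P_2)(P_2/Q_1) = 0.5 × (26/256.872) ≈ 0.051.
Since ε > 0, beef and chicken are substitutes.

0.051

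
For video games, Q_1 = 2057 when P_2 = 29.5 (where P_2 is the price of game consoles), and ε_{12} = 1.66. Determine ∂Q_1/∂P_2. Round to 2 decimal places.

115.75

ε = (∂Q_1/∂P_2)·(P_2/Q_1) ⇒ ∂Q_1/∂P_2 = ε·Q_1/P_2 = 1.66 × 2057/29.5 ≈ 115.75.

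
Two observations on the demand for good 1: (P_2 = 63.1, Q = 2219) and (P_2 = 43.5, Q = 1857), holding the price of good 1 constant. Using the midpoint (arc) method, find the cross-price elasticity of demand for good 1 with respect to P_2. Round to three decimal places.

0.483

ΔQ_1 = 1857 − 2219 = -362; ΔP_2 = 43.5 − 63.1 = -19.6.
Midpoints: Q̄_1 = 2038.0, P̄_2 = 53.30.
ε = (ΔQ_1/Q̄_1)/(ΔP_2/P̄_2) = (-362/2038.0)/(-19.6/53.30) ≈ 0.483.
ε > 0: good 1 and good 2 are substitutes.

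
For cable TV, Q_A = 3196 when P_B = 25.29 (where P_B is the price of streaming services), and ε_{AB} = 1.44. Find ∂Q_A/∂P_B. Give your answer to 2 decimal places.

181.98

ε = (∂Q_A/∂P_B)·(P_B/Q_A) ⇒ ∂Q_A/∂P_B = ε·Q_A/P_B = 1.44 × 3196/25.29 ≈ 181.98.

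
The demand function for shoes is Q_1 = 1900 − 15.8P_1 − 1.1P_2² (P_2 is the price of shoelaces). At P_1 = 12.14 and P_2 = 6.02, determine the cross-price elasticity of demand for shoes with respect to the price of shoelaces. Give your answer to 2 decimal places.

At P_1 = 12.14 and P_2 = 6.02: Q_1 = 1668.324.
∂Q_1/∂P_2 = -2.2P_2 = -2.2(6.02) = -13.2440.
ε = (∂Q_1/∂P_2)(P_2/Q_1) = -13.2440 × (6.02/1668.324) ≈ -0.05.
ε < 0: complements.

-0.05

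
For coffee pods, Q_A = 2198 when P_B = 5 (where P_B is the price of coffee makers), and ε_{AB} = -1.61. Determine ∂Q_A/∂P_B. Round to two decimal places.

-707.76

ε = (∂Q_A/∂P_B)·(P_B/Q_A) ⇒ ∂Q_A/∂P_B = ε·Q_A/P_B = -1.61 × 2198/5 ≈ -707.76.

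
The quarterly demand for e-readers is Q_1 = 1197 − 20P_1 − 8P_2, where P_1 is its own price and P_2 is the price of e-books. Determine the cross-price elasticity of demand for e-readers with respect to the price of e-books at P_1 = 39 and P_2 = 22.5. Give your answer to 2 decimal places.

At P_1 = 39 and P_2 = 22.5: Q_1 = 237.
∂Q_1/∂P_2 = -8.
ε = (∂Q_1/∂P_2)(P_2/Q_1) = -8 × (22.5/237) ≈ -0.76.

-0.76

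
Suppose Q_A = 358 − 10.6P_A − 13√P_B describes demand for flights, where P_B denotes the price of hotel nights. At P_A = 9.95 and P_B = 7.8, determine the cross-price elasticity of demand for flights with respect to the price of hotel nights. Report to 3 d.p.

-0.084

At P_A = 9.95 and P_B = 7.8: Q_A = 216.223.
∂Q_A/∂P_B = -13/(2√P_B) = -13/(2√7.8) = -2.3274.
ε = (∂Q_A/∂P_B)(P_B/Q_A) = -2.3274 × (7.8/216.223) ≈ -0.084.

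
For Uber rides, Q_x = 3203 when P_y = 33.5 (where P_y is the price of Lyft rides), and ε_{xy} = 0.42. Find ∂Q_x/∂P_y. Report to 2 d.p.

ε = (∂Q_x/∂P_y)·(P_y/Q_x) ⇒ ∂Q_x/∂P_y = ε·Q_x/P_y = 0.42 × 3203/33.5 ≈ 40.16.

40.16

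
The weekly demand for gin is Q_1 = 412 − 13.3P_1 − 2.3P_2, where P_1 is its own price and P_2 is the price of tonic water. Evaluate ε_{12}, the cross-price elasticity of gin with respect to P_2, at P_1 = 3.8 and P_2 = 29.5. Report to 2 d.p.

-0.23

At P_1 = 3.8 and P_2 = 29.5: Q_1 = 293.61.
∂Q_1/∂P_2 = -2.3.
ε = (∂Q_1/∂P_2)(P_2/Q_1) = -2.3 × (29.5/293.61) ≈ -0.23.
Since ε < 0, gin and tonic water are complements.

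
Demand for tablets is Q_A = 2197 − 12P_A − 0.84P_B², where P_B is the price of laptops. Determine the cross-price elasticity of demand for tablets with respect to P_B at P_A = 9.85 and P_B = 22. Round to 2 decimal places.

-0.49

At P_A = 9.85 and P_B = 22: Q_A = 1672.24.
∂Q_A/∂P_B = -1.68P_B = -1.68(22) = -36.9600.
ε = (∂Q_A/∂P_B)(P_B/Q_A) = -36.9600 × (22/1672.24) ≈ -0.49.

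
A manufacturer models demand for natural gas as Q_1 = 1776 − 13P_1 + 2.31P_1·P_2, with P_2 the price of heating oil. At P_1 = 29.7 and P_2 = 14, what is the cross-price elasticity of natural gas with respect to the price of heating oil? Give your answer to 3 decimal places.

0.409

At P_1 = 29.7 and P_2 = 14: Q_1 = 2350.398.
∂Q_1/∂P_2 = 2.31P_1 = 2.31(29.7) = 68.6070.
ε = (∂Q_1/∂P_2)(P_2/Q_1) = 68.6070 × (14/2350.398) ≈ 0.409.
ε > 0: substitutes.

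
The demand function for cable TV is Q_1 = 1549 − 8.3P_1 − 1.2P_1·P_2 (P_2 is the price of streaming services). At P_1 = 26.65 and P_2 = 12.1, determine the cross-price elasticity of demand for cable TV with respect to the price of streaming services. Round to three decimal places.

-0.411

At P_1 = 26.65 and P_2 = 12.1: Q_1 = 940.847.
∂Q_1/∂P_2 = -1.2P_1 = -1.2(26.65) = -31.9800.
ε = (∂Q_1/∂P_2)(P_2/Q_1) = -31.9800 × (12.1/940.847) ≈ -0.411.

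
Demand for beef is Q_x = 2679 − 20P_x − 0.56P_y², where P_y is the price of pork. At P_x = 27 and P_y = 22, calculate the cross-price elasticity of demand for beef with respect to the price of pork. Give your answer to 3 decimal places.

-0.290

At P_x = 27 and P_y = 22: Q_x = 1867.96.
∂Q_x/∂P_y = -1.12P_y = -1.12(22) = -24.6400.
ε = (∂Q_x/∂P_y)(P_y/Q_x) = -24.6400 × (22/1867.96) ≈ -0.290.
ε < 0: complements.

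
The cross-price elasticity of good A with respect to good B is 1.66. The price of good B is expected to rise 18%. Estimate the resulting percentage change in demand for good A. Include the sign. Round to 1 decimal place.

%ΔQ ≈ ε × %ΔP of good B = 1.66 × (18%) = 29.9%.
Demand for good A rises by about 29.9%.

29.9%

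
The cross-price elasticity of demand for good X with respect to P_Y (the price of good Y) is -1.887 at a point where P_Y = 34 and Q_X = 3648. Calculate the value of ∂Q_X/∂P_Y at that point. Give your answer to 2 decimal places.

-202.46

ε = (∂Q_X/∂P_Y)·(P_Y/Q_X) ⇒ ∂Q_X/∂P_Y = ε·Q_X/P_Y = -1.887 × 3648/34 ≈ -202.46.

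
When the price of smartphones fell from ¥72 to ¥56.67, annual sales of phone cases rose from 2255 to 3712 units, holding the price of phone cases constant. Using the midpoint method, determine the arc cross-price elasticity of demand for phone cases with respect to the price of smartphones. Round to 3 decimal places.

ΔQ_A = 3712 − 2255 = 1457; ΔP_B = 56.67 − 72 = -15.33.
Midpoints: Q̄_A = 2983.5, P̄_B = 64.34.
ε = (ΔQ_A/Q̄_A)/(ΔP_B/P̄_B) = (1457/2983.5)/(-15.33/64.34) ≈ -2.049.

-2.049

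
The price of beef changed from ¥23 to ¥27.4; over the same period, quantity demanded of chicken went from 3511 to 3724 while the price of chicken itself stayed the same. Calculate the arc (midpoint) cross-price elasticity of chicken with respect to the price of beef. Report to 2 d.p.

ΔQ_A = 3724 − 3511 = 213; ΔP_B = 27.4 − 23 = 4.4.
Midpoints: Q̄_A = 3617.5, P̄_B = 25.20.
ε = (ΔQ_A/Q̄_A)/(ΔP_B/P̄_B) = (213/3617.5)/(4.4/25.20) ≈ 0.34.
ε > 0: chicken and beef are substitutes.

0.34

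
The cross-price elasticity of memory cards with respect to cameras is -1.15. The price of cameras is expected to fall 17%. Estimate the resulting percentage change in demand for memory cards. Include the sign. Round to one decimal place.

%ΔQ ≈ ε × %ΔP of cameras = -1.15 × (-17%) = 19.6%.
Demand for memory cards rises by about 19.6%.

19.6%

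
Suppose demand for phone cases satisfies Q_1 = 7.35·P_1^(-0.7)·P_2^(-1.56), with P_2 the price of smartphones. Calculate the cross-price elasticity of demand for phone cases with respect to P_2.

-1.56

In a log-linear (constant-elasticity) demand function, the coefficient on the exponent of P_2 is the cross-price elasticity.
ε = -1.56. Negative, so phone cases and smartphones are complements.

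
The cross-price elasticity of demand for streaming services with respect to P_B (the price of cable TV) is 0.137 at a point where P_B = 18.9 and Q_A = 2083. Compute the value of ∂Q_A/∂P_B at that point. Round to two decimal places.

15.10

ε = (∂Q_A/∂P_B)·(P_B/Q_A) ⇒ ∂Q_A/∂P_B = ε·Q_A/P_B = 0.137 × 2083/18.9 ≈ 15.10.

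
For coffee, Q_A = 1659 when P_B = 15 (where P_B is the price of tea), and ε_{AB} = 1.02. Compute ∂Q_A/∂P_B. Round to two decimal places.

112.81

ε = (∂Q_A/∂P_B)·(P_B/Q_A) ⇒ ∂Q_A/∂P_B = ε·Q_A/P_B = 1.02 × 1659/15 ≈ 112.81.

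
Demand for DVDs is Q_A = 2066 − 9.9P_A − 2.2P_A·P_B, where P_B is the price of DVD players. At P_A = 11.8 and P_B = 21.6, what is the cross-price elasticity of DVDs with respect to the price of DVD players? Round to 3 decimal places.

-0.404

At P_A = 11.8 and P_B = 21.6: Q_A = 1388.444.
∂Q_A/∂P_B = -2.2P_A = -2.2(11.8) = -25.9600.
ε = (∂Q_A/∂P_B)(P_B/Q_A) = -25.9600 × (21.6/1388.444) ≈ -0.404.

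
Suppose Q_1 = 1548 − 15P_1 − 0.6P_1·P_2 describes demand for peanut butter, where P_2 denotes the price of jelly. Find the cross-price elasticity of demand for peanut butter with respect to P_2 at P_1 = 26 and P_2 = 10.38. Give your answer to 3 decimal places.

At P_1 = 26 and P_2 = 10.38: Q_1 = 996.072.
∂Q_1/∂P_2 = -0.6P_1 = -0.6(26) = -15.6000.
ε = (∂Q_1/∂P_2)(P_2/Q_1) = -15.6000 × (10.38/996.072) ≈ -0.163.

-0.163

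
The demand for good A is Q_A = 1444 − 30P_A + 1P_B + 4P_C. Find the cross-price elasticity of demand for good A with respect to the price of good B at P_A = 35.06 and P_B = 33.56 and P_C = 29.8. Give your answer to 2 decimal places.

0.06

At P_A = 35.06 and P_B = 33.56 and P_C = 29.8: Q_A = 544.96.
∂Q_A/∂P_B = 1.
ε = (∂Q_A/∂P_B)(P_B/Q_A) = 1 × (33.56/544.96) ≈ 0.06.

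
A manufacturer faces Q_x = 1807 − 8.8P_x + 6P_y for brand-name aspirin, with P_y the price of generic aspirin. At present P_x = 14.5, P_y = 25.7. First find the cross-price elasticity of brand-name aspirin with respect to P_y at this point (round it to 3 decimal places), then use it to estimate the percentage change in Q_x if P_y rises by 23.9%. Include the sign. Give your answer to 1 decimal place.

2.0%

At P_x = 14.5, P_y = 25.7: Q_x = 1833.6.
∂Q_x/∂P_y = 6.
ε = (∂Q_x/∂P_y)(P_y/Q_x) = 6.0000 × 25.7/1833.6 ≈ 0.084.
%ΔQ_x ≈ ε × %ΔP_y = 0.084 × (23.9%) = 2.0%.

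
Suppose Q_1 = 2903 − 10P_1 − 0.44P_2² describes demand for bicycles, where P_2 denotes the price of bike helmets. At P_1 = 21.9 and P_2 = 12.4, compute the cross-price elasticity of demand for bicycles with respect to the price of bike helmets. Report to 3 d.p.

At P_1 = 21.9 and P_2 = 12.4: Q_1 = 2616.346.
∂Q_1/∂P_2 = -0.88P_2 = -0.88(12.4) = -10.9120.
ε = (∂Q_1/∂P_2)(P_2/Q_1) = -10.9120 × (12.4/2616.346) ≈ -0.052.

-0.052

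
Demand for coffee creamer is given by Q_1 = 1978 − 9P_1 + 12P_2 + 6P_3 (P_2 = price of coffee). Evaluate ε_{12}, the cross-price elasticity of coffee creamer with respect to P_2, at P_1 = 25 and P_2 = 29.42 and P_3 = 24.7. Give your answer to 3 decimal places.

At P_1 = 25 and P_2 = 29.42 and P_3 = 24.7: Q_1 = 2254.24.
∂Q_1/∂P_2 = 12.
ε = (∂Q_1/∂P_2)(P_2/Q_1) = 12 × (29.42/2254.24) ≈ 0.157.

0.157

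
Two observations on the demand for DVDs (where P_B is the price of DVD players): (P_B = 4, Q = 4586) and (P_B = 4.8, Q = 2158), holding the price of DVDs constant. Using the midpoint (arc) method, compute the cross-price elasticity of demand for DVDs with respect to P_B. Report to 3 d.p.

ΔQ_A = 2158 − 4586 = -2428; ΔP_B = 4.8 − 4 = 0.8.
Midpoints: Q̄_A = 3372.0, P̄_B = 4.40.
ε = (ΔQ_A/Q̄_A)/(ΔP_B/P̄_B) = (-2428/3372.0)/(0.8/4.40) ≈ -3.960.

-3.960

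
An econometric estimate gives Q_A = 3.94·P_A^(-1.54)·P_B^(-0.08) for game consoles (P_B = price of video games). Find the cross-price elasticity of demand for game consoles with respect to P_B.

-0.08

In a log-linear (constant-elasticity) demand function, the coefficient on the exponent of P_B is the cross-price elasticity.
ε = -0.08. Negative, so game consoles and video games are complements.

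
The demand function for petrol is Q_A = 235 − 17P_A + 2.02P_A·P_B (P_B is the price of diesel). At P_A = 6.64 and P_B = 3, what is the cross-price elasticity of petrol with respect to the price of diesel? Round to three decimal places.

0.248

At P_A = 6.64 and P_B = 3: Q_A = 162.358.
∂Q_A/∂P_B = 2.02P_A = 2.02(6.64) = 13.4128.
ε = (∂Q_A/∂P_B)(P_B/Q_A) = 13.4128 × (3/162.358) ≈ 0.248.
ε > 0: substitutes.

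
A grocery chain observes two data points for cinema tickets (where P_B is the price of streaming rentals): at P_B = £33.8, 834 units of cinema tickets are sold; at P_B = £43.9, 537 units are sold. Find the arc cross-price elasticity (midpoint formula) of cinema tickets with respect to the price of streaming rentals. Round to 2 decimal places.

ΔQ_A = 537 − 834 = -297; ΔP_B = 43.9 − 33.8 = 10.1.
Midpoints: Q̄_A = 685.5, P̄_B = 38.85.
ε = (ΔQ_A/Q̄_A)/(ΔP_B/P̄_B) = (-297/685.5)/(10.1/38.85) ≈ -1.67.
ε < 0: cinema tickets and streaming rentals are complements.

-1.67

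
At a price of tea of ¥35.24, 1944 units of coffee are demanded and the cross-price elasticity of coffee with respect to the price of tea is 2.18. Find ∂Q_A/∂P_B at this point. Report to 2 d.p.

120.26

ε = (∂Q_A/∂P_B)·(P_B/Q_A) ⇒ ∂Q_A/∂P_B = ε·Q_A/P_B = 2.18 × 1944/35.24 ≈ 120.26.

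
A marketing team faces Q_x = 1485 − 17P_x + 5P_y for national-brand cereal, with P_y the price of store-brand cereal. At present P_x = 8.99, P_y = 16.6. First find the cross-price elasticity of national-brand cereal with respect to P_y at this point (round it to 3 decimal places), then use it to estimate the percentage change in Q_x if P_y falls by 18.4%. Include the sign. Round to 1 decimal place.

-1.1%

At P_x = 8.99, P_y = 16.6: Q_x = 1415.17.
∂Q_x/∂P_y = 5.
ε = (∂Q_x/∂P_y)(P_y/Q_x) = 5.0000 × 16.6/1415.17 ≈ 0.059.
%ΔQ_x ≈ ε × %ΔP_y = 0.059 × (-18.4%) = -1.1%.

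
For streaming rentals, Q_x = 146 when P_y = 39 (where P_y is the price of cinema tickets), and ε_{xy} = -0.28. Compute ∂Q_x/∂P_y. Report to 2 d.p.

ε = (∂Q_x/∂P_y)·(P_y/Q_x) ⇒ ∂Q_x/∂P_y = ε·Q_x/P_y = -0.28 × 146/39 ≈ -1.05.

-1.05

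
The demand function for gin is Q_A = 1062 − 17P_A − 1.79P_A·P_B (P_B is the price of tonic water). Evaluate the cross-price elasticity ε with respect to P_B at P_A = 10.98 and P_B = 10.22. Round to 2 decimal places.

At P_A = 10.98 and P_B = 10.22: Q_A = 674.474.
∂Q_A/∂P_B = -1.79P_A = -1.79(10.98) = -19.6542.
ε = (∂Q_A/∂P_B)(P_B/Q_A) = -19.6542 × (10.22/674.474) ≈ -0.30.

-0.30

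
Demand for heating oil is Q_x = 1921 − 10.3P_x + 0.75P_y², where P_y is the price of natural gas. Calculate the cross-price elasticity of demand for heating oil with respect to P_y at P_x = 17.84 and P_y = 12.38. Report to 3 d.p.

At P_x = 17.84 and P_y = 12.38: Q_x = 1852.196.
∂Q_x/∂P_y = 1.5P_y = 1.5(12.38) = 18.5700.
ε = (∂Q_x/∂P_y)(P_y/Q_x) = 18.5700 × (12.38/1852.196) ≈ 0.124.
ε > 0: substitutes.

0.124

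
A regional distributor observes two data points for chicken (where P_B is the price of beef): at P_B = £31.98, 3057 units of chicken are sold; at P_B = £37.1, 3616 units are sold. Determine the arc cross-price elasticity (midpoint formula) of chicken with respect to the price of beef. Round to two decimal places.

ΔQ_A = 3616 − 3057 = 559; ΔP_B = 37.1 − 31.98 = 5.12.
Midpoints: Q̄_A = 3336.5, P̄_B = 34.54.
ε = (ΔQ_A/Q̄_A)/(ΔP_B/P̄_B) = (559/3336.5)/(5.12/34.54) ≈ 1.13.

1.13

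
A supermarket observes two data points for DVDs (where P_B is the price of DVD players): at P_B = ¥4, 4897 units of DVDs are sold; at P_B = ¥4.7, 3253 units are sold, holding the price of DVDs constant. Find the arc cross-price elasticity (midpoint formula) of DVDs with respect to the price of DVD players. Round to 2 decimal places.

ΔQ_A = 3253 − 4897 = -1644; ΔP_B = 4.7 − 4 = 0.7.
Midpoints: Q̄_A = 4075.0, P̄_B = 4.35.
ε = (ΔQ_A/Q̄_A)/(ΔP_B/P̄_B) = (-1644/4075.0)/(0.7/4.35) ≈ -2.51.

-2.51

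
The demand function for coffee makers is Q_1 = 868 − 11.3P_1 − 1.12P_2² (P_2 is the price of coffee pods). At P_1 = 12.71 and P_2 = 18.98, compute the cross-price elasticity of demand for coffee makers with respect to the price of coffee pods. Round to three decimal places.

At P_1 = 12.71 and P_2 = 18.98: Q_1 = 320.908.
∂Q_1/∂P_2 = -2.24P_2 = -2.24(18.98) = -42.5152.
ε = (∂Q_1/∂P_2)(P_2/Q_1) = -42.5152 × (18.98/320.908) ≈ -2.515.

-2.515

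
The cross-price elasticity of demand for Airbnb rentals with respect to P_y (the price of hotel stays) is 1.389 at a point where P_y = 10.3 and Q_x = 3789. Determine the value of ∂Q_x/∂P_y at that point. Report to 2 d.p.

ε = (∂Q_x/∂P_y)·(P_y/Q_x) ⇒ ∂Q_x/∂P_y = ε·Q_x/P_y = 1.389 × 3789/10.3 ≈ 510.96.

510.96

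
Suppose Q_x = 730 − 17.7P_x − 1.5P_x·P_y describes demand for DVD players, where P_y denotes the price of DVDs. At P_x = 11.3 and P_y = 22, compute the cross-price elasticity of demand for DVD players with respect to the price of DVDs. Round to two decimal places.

At P_x = 11.3 and P_y = 22: Q_x = 157.09.
∂Q_x/∂P_y = -1.5P_x = -1.5(11.3) = -16.9500.
ε = (∂Q_x/∂P_y)(P_y/Q_x) = -16.9500 × (22/157.09) ≈ -2.37.

-2.37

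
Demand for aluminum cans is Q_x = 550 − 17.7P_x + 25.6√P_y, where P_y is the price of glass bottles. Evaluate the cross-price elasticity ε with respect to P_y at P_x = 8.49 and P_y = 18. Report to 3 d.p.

0.107

At P_x = 8.49 and P_y = 18: Q_x = 508.339.
∂Q_x/∂P_y = 25.6/(2√P_y) = 25.6/(2√18) = 3.0170.
ε = (∂Q_x/∂P_y)(P_y/Q_x) = 3.0170 × (18/508.339) ≈ 0.107.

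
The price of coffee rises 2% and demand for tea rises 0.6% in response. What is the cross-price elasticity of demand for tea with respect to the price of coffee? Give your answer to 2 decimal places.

ε = (%ΔQ of tea) / (%ΔP of coffee) = (0.6%) / (2%) ≈ 0.30.

0.30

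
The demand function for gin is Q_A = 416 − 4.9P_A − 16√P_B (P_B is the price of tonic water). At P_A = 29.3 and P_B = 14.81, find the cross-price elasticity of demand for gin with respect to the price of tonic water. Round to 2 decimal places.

At P_A = 29.3 and P_B = 14.81: Q_A = 210.856.
∂Q_A/∂P_B = -16/(2√P_B) = -16/(2√14.81) = -2.0788.
ε = (∂Q_A/∂P_B)(P_B/Q_A) = -2.0788 × (14.81/210.856) ≈ -0.15.

-0.15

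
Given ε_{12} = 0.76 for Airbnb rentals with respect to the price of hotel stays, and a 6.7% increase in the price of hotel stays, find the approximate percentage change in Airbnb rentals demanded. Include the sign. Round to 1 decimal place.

5.1%

%ΔQ ≈ ε × %ΔP of hotel stays = 0.76 × (6.7%) = 5.1%.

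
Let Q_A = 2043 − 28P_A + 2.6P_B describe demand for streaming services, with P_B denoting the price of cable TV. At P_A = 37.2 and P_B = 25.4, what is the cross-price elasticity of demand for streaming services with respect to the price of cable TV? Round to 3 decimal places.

At P_A = 37.2 and P_B = 25.4: Q_A = 1067.44.
∂Q_A/∂P_B = 2.6.
ε = (∂Q_A/∂P_B)(P_B/Q_A) = 2.6 × (25.4/1067.44) ≈ 0.062.
Since ε > 0, streaming services and cable TV are substitutes.

0.062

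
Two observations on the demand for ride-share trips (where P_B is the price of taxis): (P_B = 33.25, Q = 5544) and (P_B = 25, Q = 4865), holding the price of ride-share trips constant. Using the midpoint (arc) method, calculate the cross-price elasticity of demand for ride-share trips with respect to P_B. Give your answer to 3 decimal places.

0.461

ΔQ_A = 4865 − 5544 = -679; ΔP_B = 25 − 33.25 = -8.25.
Midpoints: Q̄_A = 5204.5, P̄_B = 29.12.
ε = (ΔQ_A/Q̄_A)/(ΔP_B/P̄_B) = (-679/5204.5)/(-8.25/29.12) ≈ 0.461.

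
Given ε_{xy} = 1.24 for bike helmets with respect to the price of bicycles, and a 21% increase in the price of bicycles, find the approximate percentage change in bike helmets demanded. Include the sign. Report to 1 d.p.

%ΔQ ≈ ε × %ΔP of bicycles = 1.24 × (21%) = 26.0%.
Demand for bike helmets rises by about 26.0%.

26.0%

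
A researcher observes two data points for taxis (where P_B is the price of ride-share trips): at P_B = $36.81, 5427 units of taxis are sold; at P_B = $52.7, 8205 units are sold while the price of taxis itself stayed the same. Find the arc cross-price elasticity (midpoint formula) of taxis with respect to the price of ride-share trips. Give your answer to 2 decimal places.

ΔQ_A = 8205 − 5427 = 2778; ΔP_B = 52.7 − 36.81 = 15.89.
Midpoints: Q̄_A = 6816.0, P̄_B = 44.76.
ε = (ΔQ_A/Q̄_A)/(ΔP_B/P̄_B) = (2778/6816.0)/(15.89/44.76) ≈ 1.15.

1.15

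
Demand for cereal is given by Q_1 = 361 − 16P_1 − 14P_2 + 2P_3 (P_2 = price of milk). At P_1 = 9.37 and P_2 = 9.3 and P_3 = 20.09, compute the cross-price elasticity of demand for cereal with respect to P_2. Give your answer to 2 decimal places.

-1.08

At P_1 = 9.37 and P_2 = 9.3 and P_3 = 20.09: Q_1 = 121.06.
∂Q_1/∂P_2 = -14.
ε = (∂Q_1/∂P_2)(P_2/Q_1) = -14 × (9.3/121.06) ≈ -1.08.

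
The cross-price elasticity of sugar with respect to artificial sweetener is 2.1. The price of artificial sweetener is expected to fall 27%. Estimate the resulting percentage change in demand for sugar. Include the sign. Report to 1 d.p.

%ΔQ ≈ ε × %ΔP of artificial sweetener = 2.1 × (-27%) = -56.7%.
Demand for sugar falls by about 56.7%.

-56.7%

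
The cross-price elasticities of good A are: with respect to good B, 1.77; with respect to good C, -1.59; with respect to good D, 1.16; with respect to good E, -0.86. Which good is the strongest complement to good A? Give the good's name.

good C

Complements have ε < 0. The most negative value is -1.59 (good C).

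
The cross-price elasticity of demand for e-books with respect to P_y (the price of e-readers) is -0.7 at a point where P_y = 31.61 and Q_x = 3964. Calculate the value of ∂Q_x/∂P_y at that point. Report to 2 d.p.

ε = (∂Q_x/∂P_y)·(P_y/Q_x) ⇒ ∂Q_x/∂P_y = ε·Q_x/P_y = -0.7 × 3964/31.61 ≈ -87.78.

-87.78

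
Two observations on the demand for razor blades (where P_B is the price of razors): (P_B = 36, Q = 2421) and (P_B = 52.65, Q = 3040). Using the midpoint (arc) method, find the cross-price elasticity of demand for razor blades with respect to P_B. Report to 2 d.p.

ΔQ_A = 3040 − 2421 = 619; ΔP_B = 52.65 − 36 = 16.65.
Midpoints: Q̄_A = 2730.5, P̄_B = 44.33.
ε = (ΔQ_A/Q̄_A)/(ΔP_B/P̄_B) = (619/2730.5)/(16.65/44.33) ≈ 0.60.

0.60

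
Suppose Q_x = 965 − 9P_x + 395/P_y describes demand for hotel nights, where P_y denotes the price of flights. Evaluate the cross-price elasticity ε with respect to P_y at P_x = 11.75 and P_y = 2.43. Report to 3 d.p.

-0.159

At P_x = 11.75 and P_y = 2.43: Q_x = 1021.801.
∂Q_x/∂P_y = −395/P_y² = -66.8936.
ε = (∂Q_x/∂P_y)(P_y/Q_x) = -66.8936 × (2.43/1021.801) ≈ -0.159.
ε < 0: complements.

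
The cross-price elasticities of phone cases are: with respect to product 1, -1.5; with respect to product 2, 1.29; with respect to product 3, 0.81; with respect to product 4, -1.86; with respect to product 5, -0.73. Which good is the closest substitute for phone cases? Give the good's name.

product 2

Substitutes have ε > 0. Among the positive values, 1.29 (product 2) is largest.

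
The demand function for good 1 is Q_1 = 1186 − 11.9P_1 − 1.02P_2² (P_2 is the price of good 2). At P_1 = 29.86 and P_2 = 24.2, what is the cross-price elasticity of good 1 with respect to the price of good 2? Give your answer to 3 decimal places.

-5.121

At P_1 = 29.86 and P_2 = 24.2: Q_1 = 233.313.
∂Q_1/∂P_2 = -2.04P_2 = -2.04(24.2) = -49.3680.
ε = (∂Q_1/∂P_2)(P_2/Q_1) = -49.3680 × (24.2/233.313) ≈ -5.121.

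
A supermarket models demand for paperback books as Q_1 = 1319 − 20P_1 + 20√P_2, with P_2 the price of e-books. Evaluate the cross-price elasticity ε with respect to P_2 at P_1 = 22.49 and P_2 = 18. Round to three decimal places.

0.044

At P_1 = 22.49 and P_2 = 18: Q_1 = 954.053.
∂Q_1/∂P_2 = 20/(2√P_2) = 20/(2√18) = 2.3570.
ε = (∂Q_1/∂P_2)(P_2/Q_1) = 2.3570 × (18/954.053) ≈ 0.044.
ε > 0: substitutes.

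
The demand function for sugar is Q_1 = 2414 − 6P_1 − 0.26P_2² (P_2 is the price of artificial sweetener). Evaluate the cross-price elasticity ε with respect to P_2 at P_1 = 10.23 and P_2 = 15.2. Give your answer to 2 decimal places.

At P_1 = 10.23 and P_2 = 15.2: Q_1 = 2292.550.
∂Q_1/∂P_2 = -0.52P_2 = -0.52(15.2) = -7.9040.
ε = (∂Q_1/∂P_2)(P_2/Q_1) = -7.9040 × (15.2/2292.550) ≈ -0.05.

-0.05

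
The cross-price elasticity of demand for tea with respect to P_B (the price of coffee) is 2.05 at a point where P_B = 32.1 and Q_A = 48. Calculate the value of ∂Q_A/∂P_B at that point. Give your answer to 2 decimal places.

ε = (∂Q_A/∂P_B)·(P_B/Q_A) ⇒ ∂Q_A/∂P_B = ε·Q_A/P_B = 2.05 × 48/32.1 ≈ 3.07.

3.07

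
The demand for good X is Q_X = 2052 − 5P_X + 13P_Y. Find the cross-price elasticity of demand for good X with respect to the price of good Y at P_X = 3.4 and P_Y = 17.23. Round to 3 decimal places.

0.099

At P_X = 3.4 and P_Y = 17.23: Q_X = 2258.99.
∂Q_X/∂P_Y = 13.
ε = (∂Q_X/∂P_Y)(P_Y/Q_X) = 13 × (17.23/2258.99) ≈ 0.099.
Since ε > 0, good X and good Y are substitutes.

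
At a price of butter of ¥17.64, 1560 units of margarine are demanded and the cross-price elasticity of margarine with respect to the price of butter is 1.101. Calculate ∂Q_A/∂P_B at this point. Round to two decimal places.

97.37

ε = (∂Q_A/∂P_B)·(P_B/Q_A) ⇒ ∂Q_A/∂P_B = ε·Q_A/P_B = 1.101 × 1560/17.64 ≈ 97.37.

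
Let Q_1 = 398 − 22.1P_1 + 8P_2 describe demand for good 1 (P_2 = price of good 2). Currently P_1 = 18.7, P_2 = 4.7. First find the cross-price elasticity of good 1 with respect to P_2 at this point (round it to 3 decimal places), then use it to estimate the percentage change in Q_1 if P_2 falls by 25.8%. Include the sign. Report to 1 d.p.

At P_1 = 18.7, P_2 = 4.7: Q_1 = 22.33.
∂Q_1/∂P_2 = 8.
ε = (∂Q_1/∂P_2)(P_2/Q_1) = 8.0000 × 4.7/22.33 ≈ 1.684.
%ΔQ_1 ≈ ε × %ΔP_2 = 1.684 × (-25.8%) = -43.4%.

-43.4%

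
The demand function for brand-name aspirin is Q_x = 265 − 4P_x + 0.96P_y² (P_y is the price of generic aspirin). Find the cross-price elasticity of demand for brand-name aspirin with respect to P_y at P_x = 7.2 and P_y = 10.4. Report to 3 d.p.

0.611

At P_x = 7.2 and P_y = 10.4: Q_x = 340.034.
∂Q_x/∂P_y = 1.92P_y = 1.92(10.4) = 19.9680.
ε = (∂Q_x/∂P_y)(P_y/Q_x) = 19.9680 × (10.4/340.034) ≈ 0.611.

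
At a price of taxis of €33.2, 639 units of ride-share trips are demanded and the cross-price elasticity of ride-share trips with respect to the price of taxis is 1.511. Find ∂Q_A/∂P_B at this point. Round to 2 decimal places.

ε = (∂Q_A/∂P_B)·(P_B/Q_A) ⇒ ∂Q_A/∂P_B = ε·Q_A/P_B = 1.511 × 639/33.2 ≈ 29.08.

29.08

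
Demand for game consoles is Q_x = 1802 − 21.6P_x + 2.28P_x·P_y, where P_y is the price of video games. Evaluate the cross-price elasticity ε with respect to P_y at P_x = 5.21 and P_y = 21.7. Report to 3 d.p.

At P_x = 5.21 and P_y = 21.7: Q_x = 1947.234.
∂Q_x/∂P_y = 2.28P_x = 2.28(5.21) = 11.8788.
ε = (∂Q_x/∂P_y)(P_y/Q_x) = 11.8788 × (21.7/1947.234) ≈ 0.132.
ε > 0: substitutes.

0.132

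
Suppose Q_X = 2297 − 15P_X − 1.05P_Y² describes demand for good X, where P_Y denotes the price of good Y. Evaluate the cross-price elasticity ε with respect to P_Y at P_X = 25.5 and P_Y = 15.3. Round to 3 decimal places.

-0.295

At P_X = 25.5 and P_Y = 15.3: Q_X = 1668.706.
∂Q_X/∂P_Y = -2.1P_Y = -2.1(15.3) = -32.1300.
ε = (∂Q_X/∂P_Y)(P_Y/Q_X) = -32.1300 × (15.3/1668.706) ≈ -0.295.
ε < 0: complements.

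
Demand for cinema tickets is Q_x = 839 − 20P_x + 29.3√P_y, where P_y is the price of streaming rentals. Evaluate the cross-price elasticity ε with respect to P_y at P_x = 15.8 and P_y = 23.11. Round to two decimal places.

At P_x = 15.8 and P_y = 23.11: Q_x = 663.853.
∂Q_x/∂P_y = 29.3/(2√P_y) = 29.3/(2√23.11) = 3.0475.
ε = (∂Q_x/∂P_y)(P_y/Q_x) = 3.0475 × (23.11/663.853) ≈ 0.11.
ε > 0: substitutes.

0.11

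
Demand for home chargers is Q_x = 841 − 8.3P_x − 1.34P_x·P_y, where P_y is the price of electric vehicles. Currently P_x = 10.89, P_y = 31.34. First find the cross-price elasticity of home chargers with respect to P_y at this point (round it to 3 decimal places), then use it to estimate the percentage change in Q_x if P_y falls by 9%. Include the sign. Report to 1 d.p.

At P_x = 10.89, P_y = 31.34: Q_x = 293.281.
∂Q_x/∂P_y = -1.34P_x = -14.5926.
ε = (∂Q_x/∂P_y)(P_y/Q_x) = -14.5926 × 31.34/293.281 ≈ -1.559.
%ΔQ_x ≈ ε × %ΔP_y = -1.559 × (-9%) = 14.0%.

14.0%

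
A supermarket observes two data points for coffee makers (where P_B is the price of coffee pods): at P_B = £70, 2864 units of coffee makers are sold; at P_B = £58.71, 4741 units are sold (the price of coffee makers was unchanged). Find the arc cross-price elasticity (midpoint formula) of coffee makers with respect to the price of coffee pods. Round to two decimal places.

-2.81

ΔQ_A = 4741 − 2864 = 1877; ΔP_B = 58.71 − 70 = -11.29.
Midpoints: Q̄_A = 3802.5, P̄_B = 64.36.
ε = (ΔQ_A/Q̄_A)/(ΔP_B/P̄_B) = (1877/3802.5)/(-11.29/64.36) ≈ -2.81.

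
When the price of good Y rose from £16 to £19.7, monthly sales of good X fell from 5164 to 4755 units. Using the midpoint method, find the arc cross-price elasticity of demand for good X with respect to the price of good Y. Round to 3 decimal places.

ΔQ_X = 4755 − 5164 = -409; ΔP_Y = 19.7 − 16 = 3.7.
Midpoints: Q̄_X = 4959.5, P̄_Y = 17.85.
ε = (ΔQ_X/Q̄_X)/(ΔP_Y/P̄_Y) = (-409/4959.5)/(3.7/17.85) ≈ -0.398.
ε < 0: good X and good Y are complements.

-0.398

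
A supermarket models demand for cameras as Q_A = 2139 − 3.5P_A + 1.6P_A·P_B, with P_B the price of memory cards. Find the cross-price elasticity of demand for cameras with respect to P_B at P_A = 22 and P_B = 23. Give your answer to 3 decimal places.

0.282

At P_A = 22 and P_B = 23: Q_A = 2871.6.
∂Q_A/∂P_B = 1.6P_A = 1.6(22) = 35.2000.
ε = (∂Q_A/∂P_B)(P_B/Q_A) = 35.2000 × (23/2871.6) ≈ 0.282.
ε > 0: substitutes.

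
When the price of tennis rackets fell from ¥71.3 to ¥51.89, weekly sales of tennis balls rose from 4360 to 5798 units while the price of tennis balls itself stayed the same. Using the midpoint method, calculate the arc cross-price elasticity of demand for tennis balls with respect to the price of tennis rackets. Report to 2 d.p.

ΔQ_A = 5798 − 4360 = 1438; ΔP_B = 51.89 − 71.3 = -19.41.
Midpoints: Q̄_A = 5079.0, P̄_B = 61.59.
ε = (ΔQ_A/Q̄_A)/(ΔP_B/P̄_B) = (1438/5079.0)/(-19.41/61.59) ≈ -0.90.

-0.90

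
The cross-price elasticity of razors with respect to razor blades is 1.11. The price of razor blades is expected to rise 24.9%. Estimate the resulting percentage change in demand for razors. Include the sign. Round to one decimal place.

27.6%

%ΔQ ≈ ε × %ΔP of razor blades = 1.11 × (24.9%) = 27.6%.
Demand for razors rises by about 27.6%.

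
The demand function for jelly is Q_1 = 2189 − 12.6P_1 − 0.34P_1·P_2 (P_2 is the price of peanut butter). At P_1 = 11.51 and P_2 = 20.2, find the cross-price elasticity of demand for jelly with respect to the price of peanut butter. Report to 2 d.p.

At P_1 = 11.51 and P_2 = 20.2: Q_1 = 1964.923.
∂Q_1/∂P_2 = -0.34P_1 = -0.34(11.51) = -3.9134.
ε = (∂Q_1/∂P_2)(P_2/Q_1) = -3.9134 × (20.2/1964.923) ≈ -0.04.
ε < 0: complements.

-0.04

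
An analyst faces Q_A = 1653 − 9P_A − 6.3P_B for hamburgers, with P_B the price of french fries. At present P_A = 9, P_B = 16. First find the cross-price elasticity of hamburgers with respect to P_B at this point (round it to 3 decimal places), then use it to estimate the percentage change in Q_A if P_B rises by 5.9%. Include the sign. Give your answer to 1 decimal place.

-0.4%

At P_A = 9, P_B = 16: Q_A = 1471.2.
∂Q_A/∂P_B = -6.3.
ε = (∂Q_A/∂P_B)(P_B/Q_A) = -6.3000 × 16/1471.2 ≈ -0.069.
%ΔQ_A ≈ ε × %ΔP_B = -0.069 × (5.9%) = -0.4%.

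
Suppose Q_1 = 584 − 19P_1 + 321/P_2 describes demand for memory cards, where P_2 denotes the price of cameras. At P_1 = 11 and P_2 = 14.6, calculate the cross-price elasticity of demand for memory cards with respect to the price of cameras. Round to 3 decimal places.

-0.055

At P_1 = 11 and P_2 = 14.6: Q_1 = 396.986.
∂Q_1/∂P_2 = −321/P_2² = -1.5059.
ε = (∂Q_1/∂P_2)(P_2/Q_1) = -1.5059 × (14.6/396.986) ≈ -0.055.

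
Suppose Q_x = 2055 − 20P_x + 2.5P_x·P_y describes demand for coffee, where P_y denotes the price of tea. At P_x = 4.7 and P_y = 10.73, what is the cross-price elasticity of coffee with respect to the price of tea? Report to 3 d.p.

At P_x = 4.7 and P_y = 10.73: Q_x = 2087.077.
∂Q_x/∂P_y = 2.5P_x = 2.5(4.7) = 11.7500.
ε = (∂Q_x/∂P_y)(P_y/Q_x) = 11.7500 × (10.73/2087.077) ≈ 0.060.

0.060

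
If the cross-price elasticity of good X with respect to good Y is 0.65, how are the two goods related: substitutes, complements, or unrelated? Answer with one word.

substitutes

ε = 0.65 > 0, so a higher price of good Y raises demand for good X: substitutes.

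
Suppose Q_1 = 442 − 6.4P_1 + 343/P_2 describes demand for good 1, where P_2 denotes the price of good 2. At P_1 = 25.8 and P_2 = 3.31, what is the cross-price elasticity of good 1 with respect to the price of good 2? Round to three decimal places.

-0.272

At P_1 = 25.8 and P_2 = 3.31: Q_1 = 380.505.
∂Q_1/∂P_2 = −343/P_2² = -31.3068.
ε = (∂Q_1/∂P_2)(P_2/Q_1) = -31.3068 × (3.31/380.505) ≈ -0.272.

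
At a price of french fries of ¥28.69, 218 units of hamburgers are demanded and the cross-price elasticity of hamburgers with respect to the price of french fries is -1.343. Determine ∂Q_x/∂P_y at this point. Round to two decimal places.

-10.20

ε = (∂Q_x/∂P_y)·(P_y/Q_x) ⇒ ∂Q_x/∂P_y = ε·Q_x/P_y = -1.343 × 218/28.69 ≈ -10.20.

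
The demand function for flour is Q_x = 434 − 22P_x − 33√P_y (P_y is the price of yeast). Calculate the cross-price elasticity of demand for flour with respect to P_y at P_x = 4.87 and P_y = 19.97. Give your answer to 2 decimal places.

At P_x = 4.87 and P_y = 19.97: Q_x = 179.390.
∂Q_x/∂P_y = -33/(2√P_y) = -33/(2√19.97) = -3.6923.
ε = (∂Q_x/∂P_y)(P_y/Q_x) = -3.6923 × (19.97/179.390) ≈ -0.41.
ε < 0: complements.

-0.41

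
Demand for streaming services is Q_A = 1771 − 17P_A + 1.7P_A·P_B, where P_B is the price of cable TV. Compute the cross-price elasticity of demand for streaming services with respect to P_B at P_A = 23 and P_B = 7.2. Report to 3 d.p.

0.169

At P_A = 23 and P_B = 7.2: Q_A = 1661.52.
∂Q_A/∂P_B = 1.7P_A = 1.7(23) = 39.1000.
ε = (∂Q_A/∂P_B)(P_B/Q_A) = 39.1000 × (7.2/1661.52) ≈ 0.169.
ε > 0: substitutes.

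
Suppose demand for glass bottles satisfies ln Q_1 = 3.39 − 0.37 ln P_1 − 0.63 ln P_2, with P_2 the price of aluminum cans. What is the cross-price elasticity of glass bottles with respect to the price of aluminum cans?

In a log-linear (constant-elasticity) demand function, the coefficient on ln P_2 is the cross-price elasticity.
ε = -0.63. Negative, so glass bottles and aluminum cans are complements.

-0.63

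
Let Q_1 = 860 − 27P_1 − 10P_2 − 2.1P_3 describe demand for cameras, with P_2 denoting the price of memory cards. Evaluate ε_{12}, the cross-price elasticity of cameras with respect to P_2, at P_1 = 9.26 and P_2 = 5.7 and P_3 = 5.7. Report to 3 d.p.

At P_1 = 9.26 and P_2 = 5.7 and P_3 = 5.7: Q_1 = 541.01.
∂Q_1/∂P_2 = -10.
ε = (∂Q_1/∂P_2)(P_2/Q_1) = -10 × (5.7/541.01) ≈ -0.105.

-0.105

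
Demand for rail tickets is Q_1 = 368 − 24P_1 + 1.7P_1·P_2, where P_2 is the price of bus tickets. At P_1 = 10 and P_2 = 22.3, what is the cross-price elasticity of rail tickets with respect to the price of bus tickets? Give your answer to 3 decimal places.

At P_1 = 10 and P_2 = 22.3: Q_1 = 507.1.
∂Q_1/∂P_2 = 1.7P_1 = 1.7(10) = 17.0000.
ε = (∂Q_1/∂P_2)(P_2/Q_1) = 17.0000 × (22.3/507.1) ≈ 0.748.

0.748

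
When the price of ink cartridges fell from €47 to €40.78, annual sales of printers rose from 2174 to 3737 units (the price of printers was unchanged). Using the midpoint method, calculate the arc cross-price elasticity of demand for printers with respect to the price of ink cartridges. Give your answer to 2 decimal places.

-3.73

ΔQ_A = 3737 − 2174 = 1563; ΔP_B = 40.78 − 47 = -6.22.
Midpoints: Q̄_A = 2955.5, P̄_B = 43.89.
ε = (ΔQ_A/Q̄_A)/(ΔP_B/P̄_B) = (1563/2955.5)/(-6.22/43.89) ≈ -3.73.
ε < 0: printers and ink cartridges are complements.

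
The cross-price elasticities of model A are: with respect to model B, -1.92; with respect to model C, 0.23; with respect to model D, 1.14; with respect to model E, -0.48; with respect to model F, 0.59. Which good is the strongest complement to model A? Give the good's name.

model B

Complements have ε < 0. The most negative value is -1.92 (model B).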